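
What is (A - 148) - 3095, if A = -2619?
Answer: -5862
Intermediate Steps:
(A - 148) - 3095 = (-2619 - 148) - 3095 = -2767 - 3095 = -5862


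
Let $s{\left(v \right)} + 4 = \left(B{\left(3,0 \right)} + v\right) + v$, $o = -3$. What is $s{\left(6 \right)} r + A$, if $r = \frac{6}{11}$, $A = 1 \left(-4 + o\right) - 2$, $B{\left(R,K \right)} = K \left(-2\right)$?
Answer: $- \frac{51}{11} \approx -4.6364$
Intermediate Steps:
$B{\left(R,K \right)} = - 2 K$
$s{\left(v \right)} = -4 + 2 v$ ($s{\left(v \right)} = -4 + \left(\left(\left(-2\right) 0 + v\right) + v\right) = -4 + \left(\left(0 + v\right) + v\right) = -4 + \left(v + v\right) = -4 + 2 v$)
$A = -9$ ($A = 1 \left(-4 - 3\right) - 2 = 1 \left(-7\right) - 2 = -7 - 2 = -9$)
$r = \frac{6}{11}$ ($r = 6 \cdot \frac{1}{11} = \frac{6}{11} \approx 0.54545$)
$s{\left(6 \right)} r + A = \left(-4 + 2 \cdot 6\right) \frac{6}{11} - 9 = \left(-4 + 12\right) \frac{6}{11} - 9 = 8 \cdot \frac{6}{11} - 9 = \frac{48}{11} - 9 = - \frac{51}{11}$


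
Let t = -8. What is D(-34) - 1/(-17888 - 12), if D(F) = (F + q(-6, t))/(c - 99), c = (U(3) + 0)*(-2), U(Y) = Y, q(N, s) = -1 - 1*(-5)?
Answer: 35807/125300 ≈ 0.28577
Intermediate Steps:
q(N, s) = 4 (q(N, s) = -1 + 5 = 4)
c = -6 (c = (3 + 0)*(-2) = 3*(-2) = -6)
D(F) = -4/105 - F/105 (D(F) = (F + 4)/(-6 - 99) = (4 + F)/(-105) = (4 + F)*(-1/105) = -4/105 - F/105)
D(-34) - 1/(-17888 - 12) = (-4/105 - 1/105*(-34)) - 1/(-17888 - 12) = (-4/105 + 34/105) - 1/(-17900) = 2/7 - 1*(-1/17900) = 2/7 + 1/17900 = 35807/125300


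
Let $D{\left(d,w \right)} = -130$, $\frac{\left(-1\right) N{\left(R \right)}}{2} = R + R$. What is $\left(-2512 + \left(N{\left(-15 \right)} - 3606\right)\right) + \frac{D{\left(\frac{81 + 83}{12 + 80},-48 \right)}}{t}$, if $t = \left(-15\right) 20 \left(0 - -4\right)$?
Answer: $- \frac{726947}{120} \approx -6057.9$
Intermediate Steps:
$N{\left(R \right)} = - 4 R$ ($N{\left(R \right)} = - 2 \left(R + R\right) = - 2 \cdot 2 R = - 4 R$)
$t = -1200$ ($t = - 300 \left(0 + 4\right) = \left(-300\right) 4 = -1200$)
$\left(-2512 + \left(N{\left(-15 \right)} - 3606\right)\right) + \frac{D{\left(\frac{81 + 83}{12 + 80},-48 \right)}}{t} = \left(-2512 - 3546\right) - \frac{130}{-1200} = \left(-2512 + \left(60 - 3606\right)\right) - - \frac{13}{120} = \left(-2512 - 3546\right) + \frac{13}{120} = -6058 + \frac{13}{120} = - \frac{726947}{120}$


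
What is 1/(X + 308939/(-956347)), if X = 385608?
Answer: 956347/368774745037 ≈ 2.5933e-6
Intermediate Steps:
1/(X + 308939/(-956347)) = 1/(385608 + 308939/(-956347)) = 1/(385608 + 308939*(-1/956347)) = 1/(385608 - 308939/956347) = 1/(368774745037/956347) = 956347/368774745037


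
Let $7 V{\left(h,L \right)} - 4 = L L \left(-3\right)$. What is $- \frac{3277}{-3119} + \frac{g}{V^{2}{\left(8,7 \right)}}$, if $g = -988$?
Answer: $- \frac{6460435}{4906187} \approx -1.3168$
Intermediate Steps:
$V{\left(h,L \right)} = \frac{4}{7} - \frac{3 L^{2}}{7}$ ($V{\left(h,L \right)} = \frac{4}{7} + \frac{L L \left(-3\right)}{7} = \frac{4}{7} + \frac{L^{2} \left(-3\right)}{7} = \frac{4}{7} + \frac{\left(-3\right) L^{2}}{7} = \frac{4}{7} - \frac{3 L^{2}}{7}$)
$- \frac{3277}{-3119} + \frac{g}{V^{2}{\left(8,7 \right)}} = - \frac{3277}{-3119} - \frac{988}{\left(\frac{4}{7} - \frac{3 \cdot 7^{2}}{7}\right)^{2}} = \left(-3277\right) \left(- \frac{1}{3119}\right) - \frac{988}{\left(\frac{4}{7} - 21\right)^{2}} = \frac{3277}{3119} - \frac{988}{\left(\frac{4}{7} - 21\right)^{2}} = \frac{3277}{3119} - \frac{988}{\left(- \frac{143}{7}\right)^{2}} = \frac{3277}{3119} - \frac{988}{\frac{20449}{49}} = \frac{3277}{3119} - \frac{3724}{1573} = - \frac{6460435}{4906187}$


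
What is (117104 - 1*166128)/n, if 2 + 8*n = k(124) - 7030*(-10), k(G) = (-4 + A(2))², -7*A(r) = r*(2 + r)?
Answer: -9608704/1722949 ≈ -5.5769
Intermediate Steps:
A(r) = -r*(2 + r)/7
k(G) = 1296/49 (k(G) = (-4 - ⅐*2*(2 + 2))² = (-4 - ⅐*2*4)² = (-4 - 8/7)² = (-36/7)² = 1296/49)
n = 1722949/196 (n = -¼ + (1296/49 - 7030*(-10))/8 = -¼ + (1296/49 - 1*(-70300))/8 = -¼ + (1296/49 + 70300)/8 = -¼ + (⅛)*(3445996/49) = -¼ + 861499/98 = 1722949/196 ≈ 8790.6)
(117104 - 1*166128)/n = (117104 - 1*166128)/(1722949/196) = (117104 - 166128)*(196/1722949) = -49024*196/1722949 = -9608704/1722949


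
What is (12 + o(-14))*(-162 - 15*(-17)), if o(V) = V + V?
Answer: -1488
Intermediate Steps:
o(V) = 2*V
(12 + o(-14))*(-162 - 15*(-17)) = (12 + 2*(-14))*(-162 - 15*(-17)) = (12 - 28)*(-162 + 255) = -16*93 = -1488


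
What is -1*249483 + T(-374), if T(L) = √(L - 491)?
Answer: -249483 + I*√865 ≈ -2.4948e+5 + 29.411*I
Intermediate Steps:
T(L) = √(-491 + L)
-1*249483 + T(-374) = -1*249483 + √(-491 - 374) = -249483 + √(-865) = -249483 + I*√865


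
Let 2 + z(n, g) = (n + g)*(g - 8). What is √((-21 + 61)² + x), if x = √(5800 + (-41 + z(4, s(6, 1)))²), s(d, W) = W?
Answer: √(1600 + 2*√2971) ≈ 41.340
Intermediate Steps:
z(n, g) = -2 + (-8 + g)*(g + n) (z(n, g) = -2 + (n + g)*(g - 8) = -2 + (g + n)*(-8 + g) = -2 + (-8 + g)*(g + n))
x = 2*√2971 (x = √(5800 + (-41 + (-2 + 1² - 8*1 - 8*4 + 1*4))²) = √(5800 + (-41 + (-2 + 1 - 8 - 32 + 4))²) = √(5800 + (-41 - 37)²) = √(5800 + (-78)²) = √(5800 + 6084) = √11884 = 2*√2971 ≈ 109.01)
√((-21 + 61)² + x) = √((-21 + 61)² + 2*√2971) = √(40² + 2*√2971) = √(1600 + 2*√2971)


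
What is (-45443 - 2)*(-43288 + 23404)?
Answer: 903628380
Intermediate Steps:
(-45443 - 2)*(-43288 + 23404) = -45445*(-19884) = 903628380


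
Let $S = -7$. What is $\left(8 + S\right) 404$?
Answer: $404$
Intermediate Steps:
$\left(8 + S\right) 404 = \left(8 - 7\right) 404 = 1 \cdot 404 = 404$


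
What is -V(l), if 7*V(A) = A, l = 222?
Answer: -222/7 ≈ -31.714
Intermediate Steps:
V(A) = A/7
-V(l) = -222/7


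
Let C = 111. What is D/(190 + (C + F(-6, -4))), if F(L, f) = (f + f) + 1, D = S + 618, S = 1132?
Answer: 125/21 ≈ 5.9524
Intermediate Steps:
D = 1750 (D = 1132 + 618 = 1750)
F(L, f) = 1 + 2*f (F(L, f) = 2*f + 1 = 1 + 2*f)
D/(190 + (C + F(-6, -4))) = 1750/(190 + (111 + (1 + 2*(-4)))) = 1750/(190 + (111 + (1 - 8))) = 1750/(190 + (111 - 7)) = 1750/(190 + 104) = 1750/294 = (1/294)*1750 = 125/21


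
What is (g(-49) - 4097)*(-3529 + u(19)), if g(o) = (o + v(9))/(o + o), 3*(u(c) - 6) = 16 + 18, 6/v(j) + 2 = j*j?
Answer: 2272916145/158 ≈ 1.4386e+7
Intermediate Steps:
v(j) = 6/(-2 + j²) (v(j) = 6/(-2 + j*j) = 6/(-2 + j²))
u(c) = 52/3 (u(c) = 6 + (16 + 18)/3 = 6 + (⅓)*34 = 6 + 34/3 = 52/3)
g(o) = (6/79 + o)/(2*o) (g(o) = (o + 6/(-2 + 9²))/(o + o) = (o + 6/(-2 + 81))/((2*o)) = (o + 6/79)*(1/(2*o)) = (6/79 + o)*(1/(2*o)) = (6/79 + o)/(2*o))
(g(-49) - 4097)*(-3529 + u(19)) = ((1/158)*(6 + 79*(-49))/(-49) - 4097)*(-3529 + 52/3) = ((1/158)*(-1/49)*(6 - 3871) - 4097)*(-10535/3) = ((1/158)*(-1/49)*(-3865) - 4097)*(-10535/3) = (3865/7742 - 4097)*(-10535/3) = -31715109/7742*(-10535/3) = 2272916145/158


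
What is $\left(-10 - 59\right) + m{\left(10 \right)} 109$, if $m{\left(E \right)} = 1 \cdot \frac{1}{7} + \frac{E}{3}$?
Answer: $\frac{6508}{21} \approx 309.9$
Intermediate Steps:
$m{\left(E \right)} = \frac{1}{7} + \frac{E}{3}$ ($m{\left(E \right)} = 1 \cdot \frac{1}{7} + E \frac{1}{3} = \frac{1}{7} + \frac{E}{3}$)
$\left(-10 - 59\right) + m{\left(10 \right)} 109 = \left(-10 - 59\right) + \left(\frac{1}{7} + \frac{1}{3} \cdot 10\right) 109 = -69 + \left(\frac{1}{7} + \frac{10}{3}\right) 109 = -69 + \frac{73}{21} \cdot 109 = -69 + \frac{7957}{21} = \frac{6508}{21}$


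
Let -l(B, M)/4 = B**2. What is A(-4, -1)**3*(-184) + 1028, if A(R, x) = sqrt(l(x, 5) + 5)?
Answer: 844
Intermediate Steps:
l(B, M) = -4*B**2
A(R, x) = sqrt(5 - 4*x**2) (A(R, x) = sqrt(-4*x**2 + 5) = sqrt(5 - 4*x**2))
A(-4, -1)**3*(-184) + 1028 = (sqrt(5 - 4*(-1)**2))**3*(-184) + 1028 = (sqrt(5 - 4*1))**3*(-184) + 1028 = (sqrt(5 - 4))**3*(-184) + 1028 = (sqrt(1))**3*(-184) + 1028 = 1**3*(-184) + 1028 = 1*(-184) + 1028 = -184 + 1028 = 844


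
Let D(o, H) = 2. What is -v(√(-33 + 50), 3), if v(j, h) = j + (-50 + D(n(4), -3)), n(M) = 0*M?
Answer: 48 - √17 ≈ 43.877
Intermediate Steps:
n(M) = 0
v(j, h) = -48 + j (v(j, h) = j + (-50 + 2) = j - 48 = -48 + j)
-v(√(-33 + 50), 3) = -(-48 + √(-33 + 50)) = -(-48 + √17) = 48 - √17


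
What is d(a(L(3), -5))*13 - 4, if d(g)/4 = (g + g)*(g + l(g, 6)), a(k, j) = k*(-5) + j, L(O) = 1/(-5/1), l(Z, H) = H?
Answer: -836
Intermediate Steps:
L(O) = -⅕ (L(O) = 1/(-5*1) = 1/(-5) = -⅕)
a(k, j) = j - 5*k (a(k, j) = -5*k + j = j - 5*k)
d(g) = 8*g*(6 + g) (d(g) = 4*((g + g)*(g + 6)) = 4*((2*g)*(6 + g)) = 4*(2*g*(6 + g)) = 8*g*(6 + g))
d(a(L(3), -5))*13 - 4 = (8*(-5 - 5*(-⅕))*(6 + (-5 - 5*(-⅕))))*13 - 4 = (8*(-5 + 1)*(6 + (-5 + 1)))*13 - 4 = (8*(-4)*(6 - 4))*13 - 4 = (8*(-4)*2)*13 - 4 = -64*13 - 4 = -832 - 4 = -836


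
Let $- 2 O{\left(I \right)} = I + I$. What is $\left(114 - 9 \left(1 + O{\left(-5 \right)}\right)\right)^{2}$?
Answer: $3600$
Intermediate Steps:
$O{\left(I \right)} = - I$ ($O{\left(I \right)} = - \frac{I + I}{2} = - \frac{2 I}{2} = - I$)
$\left(114 - 9 \left(1 + O{\left(-5 \right)}\right)\right)^{2} = \left(114 - 9 \left(1 - -5\right)\right)^{2} = \left(114 - 9 \left(1 + 5\right)\right)^{2} = \left(114 - 54\right)^{2} = 60^{2} = 3600$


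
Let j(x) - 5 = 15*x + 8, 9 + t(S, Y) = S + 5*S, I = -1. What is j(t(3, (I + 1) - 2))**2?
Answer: 21904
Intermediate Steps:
t(S, Y) = -9 + 6*S (t(S, Y) = -9 + (S + 5*S) = -9 + 6*S)
j(x) = 13 + 15*x (j(x) = 5 + (15*x + 8) = 5 + (8 + 15*x) = 13 + 15*x)
j(t(3, (I + 1) - 2))**2 = (13 + 15*(-9 + 6*3))**2 = (13 + 15*(-9 + 18))**2 = (13 + 15*9)**2 = (13 + 135)**2 = 148**2 = 21904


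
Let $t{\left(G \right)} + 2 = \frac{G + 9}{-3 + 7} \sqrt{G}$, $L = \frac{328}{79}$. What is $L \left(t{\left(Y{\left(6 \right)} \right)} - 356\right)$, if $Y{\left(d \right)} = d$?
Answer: $- \frac{117424}{79} + \frac{1230 \sqrt{6}}{79} \approx -1448.2$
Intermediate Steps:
$L = \frac{328}{79}$ ($L = 328 \cdot \frac{1}{79} = \frac{328}{79} \approx 4.1519$)
$t{\left(G \right)} = -2 + \sqrt{G} \left(\frac{9}{4} + \frac{G}{4}\right)$ ($t{\left(G \right)} = -2 + \frac{G + 9}{-3 + 7} \sqrt{G} = -2 + \frac{9 + G}{4} \sqrt{G} = -2 + \left(9 + G\right) \frac{1}{4} \sqrt{G} = -2 + \left(\frac{9}{4} + \frac{G}{4}\right) \sqrt{G} = -2 + \sqrt{G} \left(\frac{9}{4} + \frac{G}{4}\right)$)
$L \left(t{\left(Y{\left(6 \right)} \right)} - 356\right) = \frac{328 \left(\left(-2 + \frac{6^{\frac{3}{2}}}{4} + \frac{9 \sqrt{6}}{4}\right) - 356\right)}{79} = \frac{328 \left(\left(-2 + \frac{6 \sqrt{6}}{4} + \frac{9 \sqrt{6}}{4}\right) - 356\right)}{79} = \frac{328 \left(\left(-2 + \frac{3 \sqrt{6}}{2} + \frac{9 \sqrt{6}}{4}\right) - 356\right)}{79} = \frac{328 \left(\left(-2 + \frac{15 \sqrt{6}}{4}\right) - 356\right)}{79} = \frac{328 \left(-358 + \frac{15 \sqrt{6}}{4}\right)}{79} = - \frac{117424}{79} + \frac{1230 \sqrt{6}}{79}$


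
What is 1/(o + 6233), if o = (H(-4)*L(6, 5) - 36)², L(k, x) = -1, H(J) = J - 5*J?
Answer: 1/8937 ≈ 0.00011189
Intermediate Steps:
H(J) = -4*J
o = 2704 (o = (-4*(-4)*(-1) - 36)² = (16*(-1) - 36)² = (-16 - 36)² = (-52)² = 2704)
1/(o + 6233) = 1/(2704 + 6233) = 1/8937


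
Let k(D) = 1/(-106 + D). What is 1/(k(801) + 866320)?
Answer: 695/602092401 ≈ 1.1543e-6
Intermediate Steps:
1/(k(801) + 866320) = 1/(1/(-106 + 801) + 866320) = 1/(1/695 + 866320) = 1/(602092401/695) = 695/602092401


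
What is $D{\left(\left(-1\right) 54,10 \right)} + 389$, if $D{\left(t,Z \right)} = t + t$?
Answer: $281$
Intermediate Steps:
$D{\left(t,Z \right)} = 2 t$
$D{\left(\left(-1\right) 54,10 \right)} + 389 = 2 \left(\left(-1\right) 54\right) + 389 = 2 \left(-54\right) + 389 = -108 + 389 = 281$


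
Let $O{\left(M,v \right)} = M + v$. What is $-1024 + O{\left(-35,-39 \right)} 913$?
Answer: $-68586$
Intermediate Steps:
$-1024 + O{\left(-35,-39 \right)} 913 = -1024 + \left(-35 - 39\right) 913 = -1024 - 67562 = -68586$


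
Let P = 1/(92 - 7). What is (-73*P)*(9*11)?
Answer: -7227/85 ≈ -85.024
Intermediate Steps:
P = 1/85 ≈ 0.011765
(-73*P)*(9*11) = (-73*1/85)*(9*11) = -73/85*99 = -7227/85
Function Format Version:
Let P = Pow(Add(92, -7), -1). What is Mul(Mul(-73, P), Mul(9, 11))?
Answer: Rational(-7227, 85) ≈ -85.024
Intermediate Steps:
P = Rational(1, 85) (P = Pow(85, -1) = Rational(1, 85) ≈ 0.011765)
Mul(Mul(-73, P), Mul(9, 11)) = Mul(Mul(-73, Rational(1, 85)), Mul(9, 11)) = Mul(Rational(-73, 85), 99) = Rational(-7227, 85)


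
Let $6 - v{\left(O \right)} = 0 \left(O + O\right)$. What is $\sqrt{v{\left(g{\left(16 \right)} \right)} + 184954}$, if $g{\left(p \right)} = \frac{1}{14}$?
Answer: $136 \sqrt{10} \approx 430.07$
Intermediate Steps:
$g{\left(p \right)} = \frac{1}{14}$
$v{\left(O \right)} = 6$ ($v{\left(O \right)} = 6 - 0 \left(O + O\right) = 6 - 0 \cdot 2 O = 6 - 0 = 6 + 0 = 6$)
$\sqrt{v{\left(g{\left(16 \right)} \right)} + 184954} = \sqrt{6 + 184954} = \sqrt{184960} = 136 \sqrt{10}$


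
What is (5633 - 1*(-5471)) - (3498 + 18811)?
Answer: -11205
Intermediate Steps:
(5633 - 1*(-5471)) - (3498 + 18811) = (5633 + 5471) - 1*22309 = 11104 - 22309 = -11205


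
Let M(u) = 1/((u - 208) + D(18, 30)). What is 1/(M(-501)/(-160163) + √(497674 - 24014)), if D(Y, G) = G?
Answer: -108750677/5601839339217942114139 + 23653419495916658*√118415/5601839339217942114139 ≈ 0.0014530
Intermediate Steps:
M(u) = 1/(-178 + u) (M(u) = 1/((u - 208) + 30) = 1/((-208 + u) + 30) = 1/(-178 + u))
1/(M(-501)/(-160163) + √(497674 - 24014)) = 1/(1/(-178 - 501*(-160163)) + √(497674 - 24014)) = 1/(-1/160163/(-679) + √473660) = 1/(-1/679*(-1/160163) + 2*√118415) = 1/(1/108750677 + 2*√118415)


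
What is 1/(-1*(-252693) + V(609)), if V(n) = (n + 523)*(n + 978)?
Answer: 1/2049177 ≈ 4.8800e-7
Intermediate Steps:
V(n) = (523 + n)*(978 + n)
1/(-1*(-252693) + V(609)) = 1/(-1*(-252693) + (511494 + 609² + 1501*609)) = 1/(252693 + (511494 + 370881 + 914109)) = 1/(252693 + 1796484) = 1/2049177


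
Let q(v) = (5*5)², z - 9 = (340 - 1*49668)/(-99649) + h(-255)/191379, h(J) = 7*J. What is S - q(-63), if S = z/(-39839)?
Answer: -158283112791057237/253252883986223 ≈ -625.00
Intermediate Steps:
z = 60299667862/6356908657 (z = 9 + ((340 - 1*49668)/(-99649) + (7*(-255))/191379) = 9 + ((340 - 49668)*(-1/99649) - 1785*1/191379) = 9 + (-49328*(-1/99649) - 595/63793) = 9 + (49328/99649 - 595/63793) = 9 + 3087489949/6356908657 = 60299667862/6356908657 ≈ 9.4857)
S = -60299667862/253252883986223 (S = (60299667862/6356908657)/(-39839) = (60299667862/6356908657)*(-1/39839) = -60299667862/253252883986223 ≈ -0.00023810)
q(v) = 625 (q(v) = 25² = 625)
S - q(-63) = -60299667862/253252883986223 - 1*625 = -60299667862/253252883986223 - 625 = -158283112791057237/253252883986223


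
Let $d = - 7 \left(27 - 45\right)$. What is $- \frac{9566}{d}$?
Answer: $- \frac{4783}{63} \approx -75.921$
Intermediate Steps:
$d = 126$ ($d = \left(-7\right) \left(-18\right) = 126$)
$- \frac{9566}{d} = - \frac{9566}{126} = \left(-9566\right) \frac{1}{126} = - \frac{4783}{63}$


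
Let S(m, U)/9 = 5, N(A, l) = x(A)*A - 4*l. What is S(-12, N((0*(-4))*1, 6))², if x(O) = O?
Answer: 2025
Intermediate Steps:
N(A, l) = A² - 4*l (N(A, l) = A*A - 4*l = A² - 4*l)
S(m, U) = 45 (S(m, U) = 9*5 = 45)
S(-12, N((0*(-4))*1, 6))² = 45² = 2025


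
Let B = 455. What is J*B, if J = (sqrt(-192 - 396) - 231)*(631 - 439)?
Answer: -20180160 + 1223040*I*sqrt(3) ≈ -2.018e+7 + 2.1184e+6*I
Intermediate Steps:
J = -44352 + 2688*I*sqrt(3) (J = (sqrt(-588) - 231)*192 = (14*I*sqrt(3) - 231)*192 = (-231 + 14*I*sqrt(3))*192 = -44352 + 2688*I*sqrt(3) ≈ -44352.0 + 4655.8*I)
J*B = (-44352 + 2688*I*sqrt(3))*455 = -20180160 + 1223040*I*sqrt(3)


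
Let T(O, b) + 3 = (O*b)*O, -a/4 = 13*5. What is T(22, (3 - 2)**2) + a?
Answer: 221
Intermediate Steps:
a = -260 (a = -52*5 = -4*65 = -260)
T(O, b) = -3 + b*O**2 (T(O, b) = -3 + (O*b)*O = -3 + b*O**2)
T(22, (3 - 2)**2) + a = (-3 + (3 - 2)**2*22**2) - 260 = (-3 + 1**2*484) - 260 = (-3 + 1*484) - 260 = (-3 + 484) - 260 = 481 - 260 = 221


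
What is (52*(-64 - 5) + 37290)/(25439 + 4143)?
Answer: 16851/14791 ≈ 1.1393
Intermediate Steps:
(52*(-64 - 5) + 37290)/(25439 + 4143) = (52*(-69) + 37290)/29582 = (-3588 + 37290)*(1/29582) = 33702*(1/29582) = 16851/14791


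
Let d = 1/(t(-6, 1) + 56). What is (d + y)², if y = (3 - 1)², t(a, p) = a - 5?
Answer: 32761/2025 ≈ 16.178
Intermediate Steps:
t(a, p) = -5 + a
d = 1/45 (d = 1/((-5 - 6) + 56) = 1/(-11 + 56) = 1/45 ≈ 0.022222)
y = 4 (y = 2² = 4)
(d + y)² = (1/45 + 4)² = (181/45)² = 32761/2025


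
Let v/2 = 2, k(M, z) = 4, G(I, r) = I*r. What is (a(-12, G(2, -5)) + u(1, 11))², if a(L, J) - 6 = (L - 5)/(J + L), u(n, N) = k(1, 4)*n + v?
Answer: 105625/484 ≈ 218.23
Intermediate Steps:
v = 4 (v = 2*2 = 4)
u(n, N) = 4 + 4*n (u(n, N) = 4*n + 4 = 4 + 4*n)
a(L, J) = 6 + (-5 + L)/(J + L) (a(L, J) = 6 + (L - 5)/(J + L) = 6 + (-5 + L)/(J + L))
(a(-12, G(2, -5)) + u(1, 11))² = ((-5 + 6*(2*(-5)) + 7*(-12))/(2*(-5) - 12) + (4 + 4*1))² = ((-5 + 6*(-10) - 84)/(-10 - 12) + (4 + 4))² = ((-5 - 60 - 84)/(-22) + 8)² = (-1/22*(-149) + 8)² = (149/22 + 8)² = (325/22)² = 105625/484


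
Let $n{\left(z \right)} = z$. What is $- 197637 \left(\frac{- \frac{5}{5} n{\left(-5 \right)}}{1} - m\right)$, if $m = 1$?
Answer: $-790548$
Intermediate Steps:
$- 197637 \left(\frac{- \frac{5}{5} n{\left(-5 \right)}}{1} - m\right) = - 197637 \left(\frac{- \frac{5}{5} \left(-5\right)}{1} - 1\right) = - 197637 \left(\left(-5\right) \frac{1}{5} \left(-5\right) 1 - 1\right) = - 197637 \left(\left(-1\right) \left(-5\right) 1 - 1\right) = - 197637 \left(5 \cdot 1 - 1\right) = - 197637 \left(5 - 1\right) = \left(-197637\right) 4 = -790548$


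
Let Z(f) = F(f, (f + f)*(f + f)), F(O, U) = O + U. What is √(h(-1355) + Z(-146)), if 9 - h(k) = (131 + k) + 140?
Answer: 3*√9579 ≈ 293.62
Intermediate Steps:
h(k) = -262 - k (h(k) = 9 - ((131 + k) + 140) = 9 - (271 + k) = 9 + (-271 - k) = -262 - k)
Z(f) = f + 4*f² (Z(f) = f + (f + f)*(f + f) = f + (2*f)*(2*f) = f + 4*f²)
√(h(-1355) + Z(-146)) = √((-262 - 1*(-1355)) - 146*(1 + 4*(-146))) = √((-262 + 1355) - 146*(1 - 584)) = √(1093 - 146*(-583)) = √(1093 + 85118) = √86211 = 3*√9579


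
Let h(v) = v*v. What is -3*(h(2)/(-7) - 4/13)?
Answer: 240/91 ≈ 2.6374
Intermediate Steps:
h(v) = v²
-3*(h(2)/(-7) - 4/13) = -3*(2²/(-7) - 4/13) = -3*(4*(-⅐) - 4*1/13) = -3*(-4/7 - 4/13) = -3*(-80/91) = 240/91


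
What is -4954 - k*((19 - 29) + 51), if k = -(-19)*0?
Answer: -4954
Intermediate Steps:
k = 0 (k = -1*0 = 0)
-4954 - k*((19 - 29) + 51) = -4954 - 0*((19 - 29) + 51) = -4954 - 0*(-10 + 51) = -4954 - 0*41 = -4954 - 1*0 = -4954 + 0 = -4954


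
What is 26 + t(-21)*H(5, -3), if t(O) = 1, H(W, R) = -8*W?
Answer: -14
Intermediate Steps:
26 + t(-21)*H(5, -3) = 26 + 1*(-8*5) = 26 + 1*(-40) = 26 - 40 = -14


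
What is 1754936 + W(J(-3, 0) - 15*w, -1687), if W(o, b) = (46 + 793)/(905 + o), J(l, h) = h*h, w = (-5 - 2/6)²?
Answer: 2518335677/1435 ≈ 1.7549e+6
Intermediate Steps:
w = 256/9 (w = (-5 - 2*⅙)² = (-5 - ⅓)² = (-16/3)² = 256/9 ≈ 28.444)
J(l, h) = h²
W(o, b) = 839/(905 + o)
1754936 + W(J(-3, 0) - 15*w, -1687) = 1754936 + 839/(905 + (0² - 15*256/9)) = 1754936 + 839/(905 + (0 - 1280/3)) = 1754936 + 839/(905 - 1280/3) = 1754936 + 839/(1435/3) = 1754936 + 839*(3/1435) = 1754936 + 2517/1435 = 2518335677/1435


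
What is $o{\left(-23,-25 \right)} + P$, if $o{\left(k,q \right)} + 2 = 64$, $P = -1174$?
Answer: $-1112$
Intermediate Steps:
$o{\left(k,q \right)} = 62$ ($o{\left(k,q \right)} = -2 + 64 = 62$)
$o{\left(-23,-25 \right)} + P = 62 - 1174 = -1112$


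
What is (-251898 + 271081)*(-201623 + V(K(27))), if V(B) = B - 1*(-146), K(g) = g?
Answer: -3864415350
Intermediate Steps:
V(B) = 146 + B (V(B) = B + 146 = 146 + B)
(-251898 + 271081)*(-201623 + V(K(27))) = (-251898 + 271081)*(-201623 + (146 + 27)) = 19183*(-201623 + 173) = 19183*(-201450) = -3864415350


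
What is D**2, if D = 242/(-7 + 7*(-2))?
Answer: 58564/441 ≈ 132.80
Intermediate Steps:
D = -242/21 (D = 242/(-7 - 14) = 242/(-21) = 242*(-1/21) = -242/21 ≈ -11.524)
D**2 = (-242/21)**2 = 58564/441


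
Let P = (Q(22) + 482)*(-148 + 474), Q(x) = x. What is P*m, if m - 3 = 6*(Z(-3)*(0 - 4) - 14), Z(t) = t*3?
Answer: 22181040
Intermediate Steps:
Z(t) = 3*t
P = 164304 (P = (22 + 482)*(-148 + 474) = 504*326 = 164304)
m = 135 (m = 3 + 6*((3*(-3))*(0 - 4) - 14) = 3 + 6*(-9*(-4) - 14) = 3 + 6*(36 - 14) = 3 + 6*22 = 3 + 132 = 135)
P*m = 164304*135 = 22181040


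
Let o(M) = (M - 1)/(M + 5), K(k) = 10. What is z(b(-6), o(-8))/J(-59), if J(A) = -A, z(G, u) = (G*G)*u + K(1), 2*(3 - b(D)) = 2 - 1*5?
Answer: 283/236 ≈ 1.1992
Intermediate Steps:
b(D) = 9/2 (b(D) = 3 - (2 - 1*5)/2 = 3 - (2 - 5)/2 = 3 - 1/2*(-3) = 3 + 3/2 = 9/2)
o(M) = (-1 + M)/(5 + M)
z(G, u) = 10 + u*G**2 (z(G, u) = (G*G)*u + 10 = G**2*u + 10 = u*G**2 + 10 = 10 + u*G**2)
z(b(-6), o(-8))/J(-59) = (10 + ((-1 - 8)/(5 - 8))*(9/2)**2)/((-1*(-59))) = (10 + (-9/(-3))*(81/4))/59 = (10 - 1/3*(-9)*(81/4))*(1/59) = (10 + 3*(81/4))*(1/59) = (10 + 243/4)*(1/59) = (283/4)*(1/59) = 283/236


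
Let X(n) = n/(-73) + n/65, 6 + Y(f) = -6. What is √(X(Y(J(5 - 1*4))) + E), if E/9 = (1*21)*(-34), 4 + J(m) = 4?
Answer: I*√144682006170/4745 ≈ 80.162*I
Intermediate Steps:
J(m) = 0 (J(m) = -4 + 4 = 0)
Y(f) = -12 (Y(f) = -6 - 6 = -12)
X(n) = 8*n/4745 (X(n) = n*(-1/73) + n*(1/65) = -n/73 + n/65 = 8*n/4745)
E = -6426 (E = 9*((1*21)*(-34)) = 9*(21*(-34)) = 9*(-714) = -6426)
√(X(Y(J(5 - 1*4))) + E) = √((8/4745)*(-12) - 6426) = √(-96/4745 - 6426) = √(-30491466/4745) = I*√144682006170/4745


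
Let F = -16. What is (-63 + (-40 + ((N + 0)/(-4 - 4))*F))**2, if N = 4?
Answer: 9025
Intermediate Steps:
(-63 + (-40 + ((N + 0)/(-4 - 4))*F))**2 = (-63 + (-40 + ((4 + 0)/(-4 - 4))*(-16)))**2 = (-63 + (-40 + (4/(-8))*(-16)))**2 = (-63 + (-40 + (4*(-1/8))*(-16)))**2 = (-63 + (-40 - 1/2*(-16)))**2 = (-63 + (-40 + 8))**2 = (-63 - 32)**2 = (-95)**2 = 9025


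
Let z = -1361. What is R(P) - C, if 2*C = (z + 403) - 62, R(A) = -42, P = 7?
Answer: 468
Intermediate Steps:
C = -510 (C = ((-1361 + 403) - 62)/2 = (-958 - 62)/2 = (½)*(-1020) = -510)
R(P) - C = -42 - 1*(-510) = -42 + 510 = 468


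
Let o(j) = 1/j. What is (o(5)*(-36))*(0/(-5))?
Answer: 0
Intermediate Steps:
o(j) = 1/j
(o(5)*(-36))*(0/(-5)) = (-36/5)*(0/(-5)) = ((⅕)*(-36))*(0*(-⅕)) = -36/5*0 = 0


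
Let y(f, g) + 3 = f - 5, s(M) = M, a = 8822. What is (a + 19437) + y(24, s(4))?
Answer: 28275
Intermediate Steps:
y(f, g) = -8 + f (y(f, g) = -3 + (f - 5) = -3 + (-5 + f) = -8 + f)
(a + 19437) + y(24, s(4)) = (8822 + 19437) + (-8 + 24) = 28259 + 16 = 28275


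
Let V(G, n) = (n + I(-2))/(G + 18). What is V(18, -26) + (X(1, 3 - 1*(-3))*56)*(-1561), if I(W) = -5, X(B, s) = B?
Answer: -3147007/36 ≈ -87417.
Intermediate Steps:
V(G, n) = (-5 + n)/(18 + G) (V(G, n) = (n - 5)/(G + 18) = (-5 + n)/(18 + G))
V(18, -26) + (X(1, 3 - 1*(-3))*56)*(-1561) = (-5 - 26)/(18 + 18) + (1*56)*(-1561) = -31/36 + 56*(-1561) = (1/36)*(-31) - 87416 = -31/36 - 87416 = -3147007/36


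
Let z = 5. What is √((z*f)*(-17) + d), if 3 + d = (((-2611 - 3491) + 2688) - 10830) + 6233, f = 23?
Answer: I*√9969 ≈ 99.845*I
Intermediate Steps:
d = -8014 (d = -3 + ((((-2611 - 3491) + 2688) - 10830) + 6233) = -3 + (((-6102 + 2688) - 10830) + 6233) = -3 + ((-3414 - 10830) + 6233) = -3 + (-14244 + 6233) = -3 - 8011 = -8014)
√((z*f)*(-17) + d) = √((5*23)*(-17) - 8014) = √(115*(-17) - 8014) = √(-1955 - 8014) = √(-9969) = I*√9969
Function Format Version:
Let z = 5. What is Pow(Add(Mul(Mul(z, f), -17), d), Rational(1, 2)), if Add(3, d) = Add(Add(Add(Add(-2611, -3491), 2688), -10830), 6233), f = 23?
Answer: Mul(I, Pow(9969, Rational(1, 2))) ≈ Mul(99.845, I)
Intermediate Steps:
d = -8014 (d = Add(-3, Add(Add(Add(Add(-2611, -3491), 2688), -10830), 6233)) = Add(-3, Add(Add(Add(-6102, 2688), -10830), 6233)) = Add(-3, Add(Add(-3414, -10830), 6233)) = Add(-3, Add(-14244, 6233)) = Add(-3, -8011) = -8014)
Pow(Add(Mul(Mul(z, f), -17), d), Rational(1, 2)) = Pow(Add(Mul(Mul(5, 23), -17), -8014), Rational(1, 2)) = Pow(Add(Mul(115, -17), -8014), Rational(1, 2)) = Pow(Add(-1955, -8014), Rational(1, 2)) = Pow(-9969, Rational(1, 2)) = Mul(I, Pow(9969, Rational(1, 2)))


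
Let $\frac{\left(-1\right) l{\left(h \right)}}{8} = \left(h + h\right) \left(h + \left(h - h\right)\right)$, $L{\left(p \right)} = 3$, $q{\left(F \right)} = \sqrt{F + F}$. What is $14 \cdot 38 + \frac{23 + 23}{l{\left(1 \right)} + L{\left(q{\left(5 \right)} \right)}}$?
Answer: $\frac{6870}{13} \approx 528.46$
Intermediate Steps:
$q{\left(F \right)} = \sqrt{2} \sqrt{F}$ ($q{\left(F \right)} = \sqrt{2 F} = \sqrt{2} \sqrt{F}$)
$l{\left(h \right)} = - 16 h^{2}$ ($l{\left(h \right)} = - 8 \left(h + h\right) \left(h + \left(h - h\right)\right) = - 8 \cdot 2 h \left(h + 0\right) = - 8 \cdot 2 h h = - 8 \cdot 2 h^{2} = - 16 h^{2}$)
$14 \cdot 38 + \frac{23 + 23}{l{\left(1 \right)} + L{\left(q{\left(5 \right)} \right)}} = 14 \cdot 38 + \frac{23 + 23}{- 16 \cdot 1^{2} + 3} = 532 + \frac{46}{\left(-16\right) 1 + 3} = 532 + \frac{46}{-16 + 3} = 532 + \frac{46}{-13} = 532 + 46 \left(- \frac{1}{13}\right) = 532 - \frac{46}{13} = \frac{6870}{13}$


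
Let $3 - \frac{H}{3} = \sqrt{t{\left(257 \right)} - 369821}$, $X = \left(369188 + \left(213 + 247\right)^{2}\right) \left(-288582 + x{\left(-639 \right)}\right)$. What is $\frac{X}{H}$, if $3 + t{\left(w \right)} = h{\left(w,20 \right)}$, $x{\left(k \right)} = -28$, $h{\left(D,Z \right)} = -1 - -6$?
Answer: $- \frac{4656145130}{10273} - \frac{4656145130 i \sqrt{41091}}{10273} \approx -4.5324 \cdot 10^{5} - 9.1876 \cdot 10^{7} i$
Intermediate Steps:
$h{\left(D,Z \right)} = 5$ ($h{\left(D,Z \right)} = -1 + 6 = 5$)
$t{\left(w \right)} = 2$ ($t{\left(w \right)} = -3 + 5 = 2$)
$X = -167621224680$ ($X = \left(369188 + \left(213 + 247\right)^{2}\right) \left(-288582 - 28\right) = \left(369188 + 460^{2}\right) \left(-288610\right) = \left(369188 + 211600\right) \left(-288610\right) = 580788 \left(-288610\right) = -167621224680$)
$H = 9 - 9 i \sqrt{41091}$ ($H = 9 - 3 \sqrt{2 - 369821} = 9 - 3 \sqrt{-369819} = 9 - 3 \cdot 3 i \sqrt{41091} = 9 - 9 i \sqrt{41091} \approx 9.0 - 1824.4 i$)
$\frac{X}{H} = - \frac{167621224680}{9 - 9 i \sqrt{41091}}$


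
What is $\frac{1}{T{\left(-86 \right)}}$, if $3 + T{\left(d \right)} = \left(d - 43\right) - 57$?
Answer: $- \frac{1}{189} \approx -0.005291$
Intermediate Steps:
$T{\left(d \right)} = -103 + d$ ($T{\left(d \right)} = -3 + \left(\left(d - 43\right) - 57\right) = -3 + \left(\left(-43 + d\right) - 57\right) = -3 + \left(-100 + d\right) = -103 + d$)
$\frac{1}{T{\left(-86 \right)}} = \frac{1}{-103 - 86} = \frac{1}{-189} = - \frac{1}{189}$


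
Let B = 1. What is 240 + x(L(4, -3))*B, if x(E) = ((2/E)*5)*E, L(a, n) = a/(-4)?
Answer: 250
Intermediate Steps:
L(a, n) = -a/4 (L(a, n) = a*(-¼) = -a/4)
x(E) = 10 (x(E) = (10/E)*E = 10)
240 + x(L(4, -3))*B = 240 + 10*1 = 240 + 10 = 250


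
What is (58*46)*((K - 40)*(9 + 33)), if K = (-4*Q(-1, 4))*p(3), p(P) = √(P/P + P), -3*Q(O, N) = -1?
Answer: -4781056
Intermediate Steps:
Q(O, N) = ⅓ (Q(O, N) = -⅓*(-1) = ⅓)
p(P) = √(1 + P)
K = -8/3 (K = (-4*⅓)*√(1 + 3) = -4*√4/3 = -4/3*2 = -8/3 ≈ -2.6667)
(58*46)*((K - 40)*(9 + 33)) = (58*46)*((-8/3 - 40)*(9 + 33)) = 2668*(-128/3*42) = 2668*(-1792) = -4781056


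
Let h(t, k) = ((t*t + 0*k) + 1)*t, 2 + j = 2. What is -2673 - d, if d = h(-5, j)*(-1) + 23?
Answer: -2826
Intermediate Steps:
j = 0 (j = -2 + 2 = 0)
h(t, k) = t*(1 + t**2) (h(t, k) = ((t**2 + 0) + 1)*t = (t**2 + 1)*t = (1 + t**2)*t = t*(1 + t**2))
d = 153 (d = (-5 + (-5)**3)*(-1) + 23 = (-5 - 125)*(-1) + 23 = -130*(-1) + 23 = 130 + 23 = 153)
-2673 - d = -2673 - 1*153 = -2673 - 153 = -2826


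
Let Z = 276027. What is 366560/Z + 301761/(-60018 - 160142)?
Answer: -2592333947/60770104320 ≈ -0.042658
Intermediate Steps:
366560/Z + 301761/(-60018 - 160142) = 366560/276027 + 301761/(-60018 - 160142) = 366560*(1/276027) + 301761/(-220160) = 366560/276027 + 301761*(-1/220160) = 366560/276027 - 301761/220160 = -2592333947/60770104320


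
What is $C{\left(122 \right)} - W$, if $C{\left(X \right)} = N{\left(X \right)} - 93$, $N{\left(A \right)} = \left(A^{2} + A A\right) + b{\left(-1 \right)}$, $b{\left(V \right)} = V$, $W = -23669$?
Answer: $53343$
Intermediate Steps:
$N{\left(A \right)} = -1 + 2 A^{2}$ ($N{\left(A \right)} = \left(A^{2} + A A\right) - 1 = \left(A^{2} + A^{2}\right) - 1 = 2 A^{2} - 1 = -1 + 2 A^{2}$)
$C{\left(X \right)} = -94 + 2 X^{2}$ ($C{\left(X \right)} = \left(-1 + 2 X^{2}\right) - 93 = -94 + 2 X^{2}$)
$C{\left(122 \right)} - W = \left(-94 + 2 \cdot 122^{2}\right) - -23669 = \left(-94 + 2 \cdot 14884\right) + 23669 = \left(-94 + 29768\right) + 23669 = 29674 + 23669 = 53343$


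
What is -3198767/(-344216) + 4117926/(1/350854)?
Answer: 497320113046476431/344216 ≈ 1.4448e+12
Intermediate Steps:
-3198767/(-344216) + 4117926/(1/350854) = -3198767*(-1/344216) + 4117926/(1/350854) = 3198767/344216 + 4117926*350854 = 3198767/344216 + 1444790808804 = 497320113046476431/344216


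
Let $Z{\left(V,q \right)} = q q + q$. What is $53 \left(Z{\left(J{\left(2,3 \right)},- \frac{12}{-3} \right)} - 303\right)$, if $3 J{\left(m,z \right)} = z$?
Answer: $-14999$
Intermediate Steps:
$J{\left(m,z \right)} = \frac{z}{3}$
$Z{\left(V,q \right)} = q + q^{2}$ ($Z{\left(V,q \right)} = q^{2} + q = q + q^{2}$)
$53 \left(Z{\left(J{\left(2,3 \right)},- \frac{12}{-3} \right)} - 303\right) = 53 \left(- \frac{12}{-3} \left(1 - \frac{12}{-3}\right) - 303\right) = 53 \left(\left(-12\right) \left(- \frac{1}{3}\right) \left(1 - -4\right) - 303\right) = 53 \left(4 \left(1 + 4\right) - 303\right) = 53 \left(4 \cdot 5 - 303\right) = 53 \left(20 - 303\right) = 53 \left(-283\right) = -14999$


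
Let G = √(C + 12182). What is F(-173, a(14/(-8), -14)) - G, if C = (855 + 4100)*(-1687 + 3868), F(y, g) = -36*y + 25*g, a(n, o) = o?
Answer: 5878 - √10819037 ≈ 2588.8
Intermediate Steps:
C = 10806855 (C = 4955*2181 = 10806855)
G = √10819037 (G = √(10806855 + 12182) = √10819037 ≈ 3289.2)
F(-173, a(14/(-8), -14)) - G = (-36*(-173) + 25*(-14)) - √10819037 = (6228 - 350) - √10819037 = 5878 - √10819037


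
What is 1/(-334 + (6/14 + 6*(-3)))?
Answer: -7/2461 ≈ -0.0028444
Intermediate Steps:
1/(-334 + (6/14 + 6*(-3))) = 1/(-334 + (6*(1/14) - 18)) = 1/(-334 + (3/7 - 18)) = 1/(-334 - 123/7) = 1/(-2461/7) = -7/2461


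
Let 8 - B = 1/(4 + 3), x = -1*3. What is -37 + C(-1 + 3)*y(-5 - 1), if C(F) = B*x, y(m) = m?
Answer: 731/7 ≈ 104.43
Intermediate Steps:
x = -3
B = 55/7 (B = 8 - 1/(4 + 3) = 8 - 1/7 = 8 - 1*⅐ = 8 - ⅐ = 55/7 ≈ 7.8571)
C(F) = -165/7 (C(F) = (55/7)*(-3) = -165/7)
-37 + C(-1 + 3)*y(-5 - 1) = -37 - 165*(-5 - 1)/7 = -37 - 165/7*(-6) = -37 + 990/7 = 731/7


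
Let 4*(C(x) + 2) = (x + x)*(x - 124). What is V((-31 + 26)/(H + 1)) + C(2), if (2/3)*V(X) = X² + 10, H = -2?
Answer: -143/2 ≈ -71.500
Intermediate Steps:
C(x) = -2 + x*(-124 + x)/2 (C(x) = -2 + ((x + x)*(x - 124))/4 = -2 + ((2*x)*(-124 + x))/4 = -2 + (2*x*(-124 + x))/4 = -2 + x*(-124 + x)/2)
V(X) = 15 + 3*X²/2 (V(X) = 3*(X² + 10)/2 = 3*(10 + X²)/2 = 15 + 3*X²/2)
V((-31 + 26)/(H + 1)) + C(2) = (15 + 3*((-31 + 26)/(-2 + 1))²/2) + (-2 + (½)*2² - 62*2) = (15 + 3*(-5/(-1))²/2) + (-2 + (½)*4 - 124) = (15 + 3*(-5*(-1))²/2) + (-2 + 2 - 124) = (15 + (3/2)*5²) - 124 = (15 + (3/2)*25) - 124 = (15 + 75/2) - 124 = 105/2 - 124 = -143/2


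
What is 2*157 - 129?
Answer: 185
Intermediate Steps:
2*157 - 129 = 314 - 129 = 185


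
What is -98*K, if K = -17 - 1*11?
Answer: 2744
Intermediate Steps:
K = -28 (K = -17 - 11 = -28)
-98*K = -98*(-28) = 2744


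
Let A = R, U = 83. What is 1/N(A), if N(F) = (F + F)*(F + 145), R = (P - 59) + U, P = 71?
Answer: 1/45600 ≈ 2.1930e-5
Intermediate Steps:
R = 95 (R = (71 - 59) + 83 = 12 + 83 = 95)
A = 95
N(F) = 2*F*(145 + F) (N(F) = (2*F)*(145 + F) = 2*F*(145 + F))
1/N(A) = 1/(2*95*(145 + 95)) = 1/(2*95*240) = 1/45600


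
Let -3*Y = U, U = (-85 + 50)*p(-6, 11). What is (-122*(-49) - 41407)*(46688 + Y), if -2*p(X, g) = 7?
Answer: -9915974807/6 ≈ -1.6527e+9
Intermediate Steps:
p(X, g) = -7/2 (p(X, g) = -½*7 = -7/2)
U = 245/2 (U = (-85 + 50)*(-7/2) = -35*(-7/2) = 245/2 ≈ 122.50)
Y = -245/6 (Y = -⅓*245/2 = -245/6 ≈ -40.833)
(-122*(-49) - 41407)*(46688 + Y) = (-122*(-49) - 41407)*(46688 - 245/6) = (5978 - 41407)*(279883/6) = -35429*279883/6 = -9915974807/6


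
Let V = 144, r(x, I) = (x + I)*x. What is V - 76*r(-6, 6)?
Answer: 144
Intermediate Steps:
r(x, I) = x*(I + x) (r(x, I) = (I + x)*x = x*(I + x))
V - 76*r(-6, 6) = 144 - (-456)*(6 - 6) = 144 - (-456)*0 = 144 - 76*0 = 144 + 0 = 144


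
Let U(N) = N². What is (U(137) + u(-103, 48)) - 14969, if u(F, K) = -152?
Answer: 3648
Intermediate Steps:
(U(137) + u(-103, 48)) - 14969 = (137² - 152) - 14969 = (18769 - 152) - 14969 = 18617 - 14969 = 3648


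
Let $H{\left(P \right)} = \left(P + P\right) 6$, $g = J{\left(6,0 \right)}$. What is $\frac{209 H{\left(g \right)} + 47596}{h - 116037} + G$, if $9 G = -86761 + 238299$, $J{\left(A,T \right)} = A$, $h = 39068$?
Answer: $\frac{11663164526}{692721} \approx 16837.0$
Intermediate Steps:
$G = \frac{151538}{9}$ ($G = \frac{-86761 + 238299}{9} = \frac{1}{9} \cdot 151538 = \frac{151538}{9} \approx 16838.0$)
$g = 6$
$H{\left(P \right)} = 12 P$ ($H{\left(P \right)} = 2 P 6 = 12 P$)
$\frac{209 H{\left(g \right)} + 47596}{h - 116037} + G = \frac{209 \cdot 12 \cdot 6 + 47596}{39068 - 116037} + \frac{151538}{9} = \frac{209 \cdot 72 + 47596}{-76969} + \frac{151538}{9} = \left(15048 + 47596\right) \left(- \frac{1}{76969}\right) + \frac{151538}{9} = 62644 \left(- \frac{1}{76969}\right) + \frac{151538}{9} = - \frac{62644}{76969} + \frac{151538}{9} = \frac{11663164526}{692721}$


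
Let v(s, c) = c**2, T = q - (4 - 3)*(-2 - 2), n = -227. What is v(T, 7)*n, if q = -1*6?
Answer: -11123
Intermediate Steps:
q = -6
T = -2 (T = -6 - (4 - 3)*(-2 - 2) = -6 - (-4) = -6 - 1*(-4) = -6 + 4 = -2)
v(T, 7)*n = 7**2*(-227) = 49*(-227) = -11123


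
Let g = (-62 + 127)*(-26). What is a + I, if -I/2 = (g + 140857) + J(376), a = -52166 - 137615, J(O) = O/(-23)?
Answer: -10765893/23 ≈ -4.6808e+5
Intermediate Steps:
J(O) = -O/23 (J(O) = O*(-1/23) = -O/23)
a = -189781
g = -1690 (g = 65*(-26) = -1690)
I = -6400930/23 (I = -2*((-1690 + 140857) - 1/23*376) = -2*(139167 - 376/23) = -2*3200465/23 = -6400930/23 ≈ -2.7830e+5)
a + I = -189781 - 6400930/23 = -10765893/23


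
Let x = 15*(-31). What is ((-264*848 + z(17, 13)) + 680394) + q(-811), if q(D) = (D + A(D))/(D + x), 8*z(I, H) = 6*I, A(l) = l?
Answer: 582539963/1276 ≈ 4.5654e+5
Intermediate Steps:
z(I, H) = 3*I/4 (z(I, H) = (6*I)/8 = 3*I/4)
x = -465
q(D) = 2*D/(-465 + D) (q(D) = (D + D)/(D - 465) = (2*D)/(-465 + D) = 2*D/(-465 + D))
((-264*848 + z(17, 13)) + 680394) + q(-811) = ((-264*848 + (¾)*17) + 680394) + 2*(-811)/(-465 - 811) = ((-223872 + 51/4) + 680394) + 2*(-811)/(-1276) = (-895437/4 + 680394) + 2*(-811)*(-1/1276) = 1826139/4 + 811/638 = 582539963/1276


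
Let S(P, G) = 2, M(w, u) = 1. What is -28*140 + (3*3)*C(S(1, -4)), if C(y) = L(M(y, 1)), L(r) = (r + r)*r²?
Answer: -3902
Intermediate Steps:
L(r) = 2*r³ (L(r) = (2*r)*r² = 2*r³)
C(y) = 2 (C(y) = 2*1³ = 2*1 = 2)
-28*140 + (3*3)*C(S(1, -4)) = -28*140 + (3*3)*2 = -3920 + 9*2 = -3920 + 18 = -3902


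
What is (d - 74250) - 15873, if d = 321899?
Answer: 231776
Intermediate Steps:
(d - 74250) - 15873 = (321899 - 74250) - 15873 = 247649 - 15873 = 231776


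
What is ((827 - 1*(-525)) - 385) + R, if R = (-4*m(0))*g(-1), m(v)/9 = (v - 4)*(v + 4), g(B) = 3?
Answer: 2695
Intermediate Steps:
m(v) = 9*(-4 + v)*(4 + v) (m(v) = 9*((v - 4)*(v + 4)) = 9*((-4 + v)*(4 + v)) = 9*(-4 + v)*(4 + v))
R = 1728 (R = -4*(-144 + 9*0²)*3 = -4*(-144 + 9*0)*3 = -4*(-144 + 0)*3 = -4*(-144)*3 = 576*3 = 1728)
((827 - 1*(-525)) - 385) + R = ((827 - 1*(-525)) - 385) + 1728 = ((827 + 525) - 385) + 1728 = (1352 - 385) + 1728 = 967 + 1728 = 2695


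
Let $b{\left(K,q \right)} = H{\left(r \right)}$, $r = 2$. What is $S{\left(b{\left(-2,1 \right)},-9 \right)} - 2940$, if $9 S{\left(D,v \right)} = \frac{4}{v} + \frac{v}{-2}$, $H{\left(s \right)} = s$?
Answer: $- \frac{476207}{162} \approx -2939.6$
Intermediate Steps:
$b{\left(K,q \right)} = 2$
$S{\left(D,v \right)} = - \frac{v}{18} + \frac{4}{9 v}$ ($S{\left(D,v \right)} = \frac{\frac{4}{v} + \frac{v}{-2}}{9} = \frac{\frac{4}{v} + v \left(- \frac{1}{2}\right)}{9} = \frac{\frac{4}{v} - \frac{v}{2}}{9} = - \frac{v}{18} + \frac{4}{9 v}$)
$S{\left(b{\left(-2,1 \right)},-9 \right)} - 2940 = \frac{8 - \left(-9\right)^{2}}{18 \left(-9\right)} - 2940 = \frac{1}{18} \left(- \frac{1}{9}\right) \left(8 - 81\right) - 2940 = \frac{1}{18} \left(- \frac{1}{9}\right) \left(-73\right) - 2940 = \frac{73}{162} - 2940 = - \frac{476207}{162}$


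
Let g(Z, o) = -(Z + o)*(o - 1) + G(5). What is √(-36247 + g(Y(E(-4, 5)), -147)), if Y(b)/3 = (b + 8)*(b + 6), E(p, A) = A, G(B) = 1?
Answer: 3*√610 ≈ 74.094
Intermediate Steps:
Y(b) = 3*(6 + b)*(8 + b) (Y(b) = 3*((b + 8)*(b + 6)) = 3*((8 + b)*(6 + b)) = 3*((6 + b)*(8 + b)) = 3*(6 + b)*(8 + b))
g(Z, o) = 1 - (-1 + o)*(Z + o) (g(Z, o) = -(Z + o)*(o - 1) + 1 = -(Z + o)*(-1 + o) + 1 = -(-1 + o)*(Z + o) + 1 = 1 - (-1 + o)*(Z + o))
√(-36247 + g(Y(E(-4, 5)), -147)) = √(-36247 + (1 + (144 + 3*5² + 42*5) - 147 - 1*(-147)² - 1*(144 + 3*5² + 42*5)*(-147))) = √(-36247 + (1 + (144 + 3*25 + 210) - 147 - 1*21609 - 1*(144 + 3*25 + 210)*(-147))) = √(-36247 + (1 + (144 + 75 + 210) - 147 - 21609 - 1*(144 + 75 + 210)*(-147))) = √(-36247 + (1 + 429 - 147 - 21609 - 1*429*(-147))) = √(-36247 + (1 + 429 - 147 - 21609 + 63063)) = √(-36247 + 41737) = √5490 = 3*√610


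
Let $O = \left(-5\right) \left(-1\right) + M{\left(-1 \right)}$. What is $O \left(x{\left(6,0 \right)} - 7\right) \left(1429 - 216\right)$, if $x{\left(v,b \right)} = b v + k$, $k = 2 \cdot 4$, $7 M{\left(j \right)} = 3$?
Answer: $\frac{46094}{7} \approx 6584.9$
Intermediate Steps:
$M{\left(j \right)} = \frac{3}{7}$ ($M{\left(j \right)} = \frac{1}{7} \cdot 3 = \frac{3}{7}$)
$k = 8$
$O = \frac{38}{7}$ ($O = \left(-5\right) \left(-1\right) + \frac{3}{7} = 5 + \frac{3}{7} = \frac{38}{7} \approx 5.4286$)
$x{\left(v,b \right)} = 8 + b v$ ($x{\left(v,b \right)} = b v + 8 = 8 + b v$)
$O \left(x{\left(6,0 \right)} - 7\right) \left(1429 - 216\right) = \frac{38 \left(\left(8 + 0 \cdot 6\right) - 7\right)}{7} \left(1429 - 216\right) = \frac{38 \left(\left(8 + 0\right) - 7\right)}{7} \cdot 1213 = \frac{38 \left(8 - 7\right)}{7} \cdot 1213 = \frac{38}{7} \cdot 1 \cdot 1213 = \frac{38}{7} \cdot 1213 = \frac{46094}{7}$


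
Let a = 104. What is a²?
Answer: 10816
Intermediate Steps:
a² = 104² = 10816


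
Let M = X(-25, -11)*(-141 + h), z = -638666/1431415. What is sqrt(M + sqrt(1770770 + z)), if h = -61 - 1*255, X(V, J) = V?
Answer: sqrt(23409241207920625 + 2862830*sqrt(907054083349217715))/1431415 ≈ 112.94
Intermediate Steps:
h = -316 (h = -61 - 255 = -316)
z = -638666/1431415 (z = -638666*1/1431415 = -638666/1431415 ≈ -0.44618)
M = 11425 (M = -25*(-141 - 316) = -25*(-457) = 11425)
sqrt(M + sqrt(1770770 + z)) = sqrt(11425 + sqrt(1770770 - 638666/1431415)) = sqrt(11425 + sqrt(2534706100884/1431415)) = sqrt(11425 + 2*sqrt(907054083349217715)/1431415)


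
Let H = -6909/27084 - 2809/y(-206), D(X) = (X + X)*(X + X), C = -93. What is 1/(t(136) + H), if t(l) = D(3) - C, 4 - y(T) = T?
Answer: 947940/109362619 ≈ 0.0086679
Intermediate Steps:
y(T) = 4 - T
D(X) = 4*X² (D(X) = (2*X)*(2*X) = 4*X²)
H = -12921641/947940 (H = -6909/27084 - 2809/(4 - 1*(-206)) = -6909*1/27084 - 2809/(4 + 206) = -2303/9028 - 2809/210 = -12921641/947940 ≈ -13.631)
t(l) = 129 (t(l) = 4*3² - 1*(-93) = 4*9 + 93 = 36 + 93 = 129)
1/(t(136) + H) = 1/(129 - 12921641/947940) = 1/(109362619/947940) = 947940/109362619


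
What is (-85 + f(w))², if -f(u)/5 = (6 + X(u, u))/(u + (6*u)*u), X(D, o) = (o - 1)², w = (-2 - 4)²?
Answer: 449134530625/61027344 ≈ 7359.6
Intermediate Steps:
w = 36 (w = (-6)² = 36)
X(D, o) = (-1 + o)²
f(u) = -5*(6 + (-1 + u)²)/(u + 6*u²) (f(u) = -5*(6 + (-1 + u)²)/(u + (6*u)*u) = -5*(6 + (-1 + u)²)/(u + 6*u²))
(-85 + f(w))² = (-85 + 5*(-6 - (-1 + 36)²)/(36*(1 + 6*36)))² = (-85 + 5*(1/36)*(-6 - 1*35²)/(1 + 216))² = (-85 + 5*(1/36)*(-6 - 1*1225)/217)² = (-85 + 5*(1/36)*(1/217)*(-6 - 1225))² = (-85 + 5*(1/36)*(1/217)*(-1231))² = (-85 - 6155/7812)² = (-670175/7812)² = 449134530625/61027344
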